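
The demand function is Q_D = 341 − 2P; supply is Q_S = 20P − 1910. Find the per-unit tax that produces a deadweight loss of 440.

In inverse form: demand P = 170.5 − 0.5Q, supply P = 95.5 + 0.05Q.
Competitive equilibrium: 170.5 − 0.5Q = 95.5 + 0.05Q → Q* = 136.3636, P* = 102.3182.
A tax t gives ΔQ = t/0.55 and wedge t, so DWL = t²/1.1.
t²/1.1 = 440 → t² = 484 → t = 22.

22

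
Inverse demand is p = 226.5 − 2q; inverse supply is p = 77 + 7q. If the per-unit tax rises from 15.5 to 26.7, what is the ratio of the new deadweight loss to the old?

2.967

Competitive equilibrium: 226.5 − 2q = 77 + 7q → q* = 16.6111, p* = 193.2778.
For a per-unit tax t: Δq = t/9, so DWL = ½·t·(t/9) = t²/18.
At t = 15.5: DWL = 13.347. At t = 26.7: DWL = 39.605.
Ratio = (26.7/15.5)² = 2.967.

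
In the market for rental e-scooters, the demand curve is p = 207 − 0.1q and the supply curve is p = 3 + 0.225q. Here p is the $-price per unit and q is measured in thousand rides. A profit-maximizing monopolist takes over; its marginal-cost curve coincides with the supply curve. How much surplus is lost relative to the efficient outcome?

$3544.62 thousand

Competitive equilibrium: 207 − 0.1q = 3 + 0.225q → q* = 627.6923, p* = 144.2308.
Marginal revenue: MR = 207 − 0.2q. Set MR = MC: 207 − 0.2q = 3 + 0.225q → q_m = 480.
Price p_m = 207 − 0.1·480 = 159; MC(q_m) = 3 + 0.225·480 = 111.
Competitive q* = 627.6923, so Δq = 147.6923; wedge = 159 − 111 = 48.
DWL = ½ × 147.6923 × 48 = $3544.62 thousand.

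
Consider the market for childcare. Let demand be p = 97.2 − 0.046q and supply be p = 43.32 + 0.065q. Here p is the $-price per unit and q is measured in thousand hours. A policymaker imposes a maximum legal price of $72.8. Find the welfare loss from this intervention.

Competitive equilibrium: 97.2 − 0.046q = 43.32 + 0.065q → q* = 485.4054, p* = 74.8714.
At the ceiling p = 72.8, quantity supplied = (72.8 − 43.32)/0.065 = 453.5385.
Willingness to pay at q' = 453.5385: 97.2 − 0.046·453.5385 = 76.3372.
Δq = 485.4054 − 453.5385 = 31.8669; wedge = 76.3372 − 72.8 = 3.5372.
Deadweight loss = ½ × 31.8669 × 3.5372 = $56.36 thousand.

$56.36 thousand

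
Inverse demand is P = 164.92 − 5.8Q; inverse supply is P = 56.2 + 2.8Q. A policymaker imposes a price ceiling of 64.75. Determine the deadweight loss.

395.32

Competitive equilibrium: 164.92 − 5.8Q = 56.2 + 2.8Q → Q* = 12.6419, P* = 91.5972.
At the ceiling P = 64.75, quantity supplied = (64.75 − 56.2)/2.8 = 3.0536.
Willingness to pay at Q' = 3.0536: 164.92 − 5.8·3.0536 = 147.2091.
ΔQ = 12.6419 − 3.0536 = 9.5883; wedge = 147.2091 − 64.75 = 82.4591.
DWL = ½ × 9.5883 × 82.4591 = 395.32.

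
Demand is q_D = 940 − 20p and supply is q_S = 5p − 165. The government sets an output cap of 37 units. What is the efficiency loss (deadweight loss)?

In inverse form: demand p = 47 − 0.05q, supply p = 33 + 0.2q.
Competitive equilibrium: 47 − 0.05q = 33 + 0.2q → q* = 56, p* = 44.2.
At q = 37: demand price = 47 − 0.05·37 = 45.15; supply price = 33 + 0.2·37 = 40.4.
Δq = 56 − 37 = 19; wedge = 45.15 − 40.4 = 4.75.
The triangle = ½ × 19 × 4.75 = 45.125.

45.125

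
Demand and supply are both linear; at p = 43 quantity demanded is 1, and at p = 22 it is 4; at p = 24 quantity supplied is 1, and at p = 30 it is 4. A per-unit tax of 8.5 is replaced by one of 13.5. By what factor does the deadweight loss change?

2.522

Demand slope = (22 − 43)/(4 − 1) = −7, so p = 50 − 7q.
Supply slope = (30 − 24)/(4 − 1) = 2, so p = 22 + 2q.
Competitive equilibrium: 50 − 7q = 22 + 2q → q* = 3.1111, p* = 28.2222.
For a per-unit tax t: Δq = t/9, so DWL = ½·t·(t/9) = t²/18.
At t = 8.5: DWL = 4.014. At t = 13.5: DWL = 10.125.
Ratio = (13.5/8.5)² = 2.522.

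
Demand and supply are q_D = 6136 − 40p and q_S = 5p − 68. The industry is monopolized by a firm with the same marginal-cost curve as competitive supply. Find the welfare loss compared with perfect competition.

434.312

In inverse form: demand p = 153.4 − 0.025q, supply p = 13.6 + 0.2q.
Competitive equilibrium: 153.4 − 0.025q = 13.6 + 0.2q → q* = 621.3333, p* = 137.8667.
Marginal revenue: MR = 153.4 − 0.05q. Set MR = MC: 153.4 − 0.05q = 13.6 + 0.2q → q_m = 559.2.
Price p_m = 153.4 − 0.025·559.2 = 139.42; MC(q_m) = 13.6 + 0.2·559.2 = 125.44.
Competitive q* = 621.3333, so Δq = 62.1333; wedge = 139.42 − 125.44 = 13.98.
Welfare loss = ½ × 62.1333 × 13.98 = 434.312.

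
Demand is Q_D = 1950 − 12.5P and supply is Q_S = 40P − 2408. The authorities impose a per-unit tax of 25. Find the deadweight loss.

In inverse form: demand P = 156 − 0.08Q, supply P = 60.2 + 0.025Q.
Competitive equilibrium: 156 − 0.08Q = 60.2 + 0.025Q → Q* = 912.381, P* = 83.0095.
With the tax, the buyer price exceeds the seller price by 25: (156 − 0.08Q) − (60.2 + 0.025Q) = 25 → Q' = 674.2857.
ΔQ = 912.381 − 674.2857 = 238.0953; the wedge equals the tax, 25.
Welfare loss = ½ × 238.0953 × 25 = 2976.19.

2976.19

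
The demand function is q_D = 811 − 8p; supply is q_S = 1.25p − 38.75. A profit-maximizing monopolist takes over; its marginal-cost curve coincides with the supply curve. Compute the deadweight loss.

37.94

In inverse form: demand p = 101.375 − 0.125q, supply p = 31 + 0.8q.
Competitive equilibrium: 101.375 − 0.125q = 31 + 0.8q → q* = 76.0811, p* = 91.8649.
Marginal revenue: MR = 101.375 − 0.25q. Set MR = MC: 101.375 − 0.25q = 31 + 0.8q → q_m = 67.0238.
Price p_m = 101.375 − 0.125·67.0238 = 92.997; MC(q_m) = 31 + 0.8·67.0238 = 84.619.
Competitive q* = 76.0811, so Δq = 9.0573; wedge = 92.997 − 84.619 = 8.378.
Deadweight loss = ½ × 9.0573 × 8.378 = 37.94.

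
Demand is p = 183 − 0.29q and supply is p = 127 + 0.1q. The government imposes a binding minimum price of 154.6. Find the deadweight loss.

Competitive equilibrium: 183 − 0.29q = 127 + 0.1q → q* = 143.5897, p* = 141.359.
At the floor p = 154.6, quantity demanded = (183 − 154.6)/0.29 = 97.931.
Sellers' marginal cost at q' = 97.931: 127 + 0.1·97.931 = 136.7931.
Δq = 143.5897 − 97.931 = 45.6587; wedge = 154.6 − 136.7931 = 17.8069.
The triangle = ½ × 45.6587 × 17.8069 = 406.52.

406.52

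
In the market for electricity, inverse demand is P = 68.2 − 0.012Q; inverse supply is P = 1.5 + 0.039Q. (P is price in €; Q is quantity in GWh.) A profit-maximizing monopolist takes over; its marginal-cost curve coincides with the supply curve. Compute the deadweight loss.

€1582.46

Competitive equilibrium: 68.2 − 0.012Q = 1.5 + 0.039Q → Q* = 1307.84314, P* = 52.50588.
Marginal revenue: MR = 68.2 − 0.024Q. Set MR = MC: 68.2 − 0.024Q = 1.5 + 0.039Q → Q_m = 1058.73016.
Price P_m = 68.2 − 0.012·1058.73016 = 55.49524; MC(Q_m) = 1.5 + 0.039·1058.73016 = 42.79048.
Competitive Q* = 1307.84314, so ΔQ = 249.11298; wedge = 55.49524 − 42.79048 = 12.70476.
The triangle = ½ × 249.11298 × 12.70476 = €1582.46.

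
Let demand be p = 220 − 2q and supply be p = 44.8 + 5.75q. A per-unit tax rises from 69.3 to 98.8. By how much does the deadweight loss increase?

319.93

Competitive equilibrium: 220 − 2q = 44.8 + 5.75q → q* = 22.6065, p* = 174.7871.
For a per-unit tax t: Δq = t/7.75, so DWL = ½·t·(t/7.75) = t²/15.5.
At t = 69.3: DWL = 309.838. At t = 98.8: DWL = 629.77.
Increase = 629.77 − 309.838 = 319.93.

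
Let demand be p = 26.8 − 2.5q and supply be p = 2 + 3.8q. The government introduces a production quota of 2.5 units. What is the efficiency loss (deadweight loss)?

Competitive equilibrium: 26.8 − 2.5q = 2 + 3.8q → q* = 3.9365, p* = 16.9587.
At q = 2.5: demand price = 26.8 − 2.5·2.5 = 20.55; supply price = 2 + 3.8·2.5 = 11.5.
Δq = 3.9365 − 2.5 = 1.4365; wedge = 20.55 − 11.5 = 9.05.
Welfare loss = ½ × 1.4365 × 9.05 = 6.50.

6.50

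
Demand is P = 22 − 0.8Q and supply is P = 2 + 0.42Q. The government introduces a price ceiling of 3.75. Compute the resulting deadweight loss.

91.19

Competitive equilibrium: 22 − 0.8Q = 2 + 0.42Q → Q* = 16.3934, P* = 8.8852.
At the ceiling P = 3.75, quantity supplied = (3.75 − 2)/0.42 = 4.1667.
Willingness to pay at Q' = 4.1667: 22 − 0.8·4.1667 = 18.6666.
ΔQ = 16.3934 − 4.1667 = 12.2267; wedge = 18.6666 − 3.75 = 14.9166.
The triangle = ½ × 12.2267 × 14.9166 = 91.19.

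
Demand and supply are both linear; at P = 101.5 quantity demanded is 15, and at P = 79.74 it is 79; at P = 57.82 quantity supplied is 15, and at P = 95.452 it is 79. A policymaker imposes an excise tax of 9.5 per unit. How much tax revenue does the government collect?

492.40

Demand slope = (79.74 − 101.5)/(79 − 15) = −0.34, so P = 106.6 − 0.34Q.
Supply slope = (95.452 − 57.82)/(79 − 15) = 0.588, so P = 49 + 0.588Q.
Competitive equilibrium: 106.6 − 0.34Q = 49 + 0.588Q → Q* = 62.069, P* = 85.4966.
With the tax, the buyer price exceeds the seller price by 9.5: (106.6 − 0.34Q) − (49 + 0.588Q) = 9.5 → Q' = 51.8319.
Tax revenue = 9.5 × 51.8319 = 492.40.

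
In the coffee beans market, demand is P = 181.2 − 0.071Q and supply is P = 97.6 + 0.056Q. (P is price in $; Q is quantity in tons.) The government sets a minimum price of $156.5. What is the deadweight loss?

$6117.34

Competitive equilibrium: 181.2 − 0.071Q = 97.6 + 0.056Q → Q* = 658.26772, P* = 134.46299.
At the floor P = 156.5, quantity demanded = (181.2 − 156.5)/0.071 = 347.88732.
Sellers' marginal cost at Q' = 347.88732: 97.6 + 0.056·347.88732 = 117.08169.
ΔQ = 658.26772 − 347.88732 = 310.3804; wedge = 156.5 − 117.08169 = 39.41831.
The triangle = ½ × 310.3804 × 39.41831 = $6117.34.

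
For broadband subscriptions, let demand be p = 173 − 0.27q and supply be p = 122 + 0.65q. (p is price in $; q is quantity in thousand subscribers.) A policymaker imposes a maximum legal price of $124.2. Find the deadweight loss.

$1246.24 thousand

Competitive equilibrium: 173 − 0.27q = 122 + 0.65q → q* = 55.4348, p* = 158.0326.
At the ceiling p = 124.2, quantity supplied = (124.2 − 122)/0.65 = 3.3846.
Willingness to pay at q' = 3.3846: 173 − 0.27·3.3846 = 172.0862.
Δq = 55.4348 − 3.3846 = 52.0502; wedge = 172.0862 − 124.2 = 47.8862.
DWL = ½ × 52.0502 × 47.8862 = $1246.24 thousand.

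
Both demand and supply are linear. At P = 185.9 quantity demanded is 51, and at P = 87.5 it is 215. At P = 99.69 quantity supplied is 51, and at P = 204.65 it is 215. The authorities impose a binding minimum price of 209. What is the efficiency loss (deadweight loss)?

Demand slope = (87.5 − 185.9)/(215 − 51) = −0.6, so P = 216.5 − 0.6Q.
Supply slope = (204.65 − 99.69)/(215 − 51) = 0.64, so P = 67.05 + 0.64Q.
Competitive equilibrium: 216.5 − 0.6Q = 67.05 + 0.64Q → Q* = 120.5242, P* = 144.1855.
At the floor P = 209, quantity demanded = (216.5 − 209)/0.6 = 12.5.
Sellers' marginal cost at Q' = 12.5: 67.05 + 0.64·12.5 = 75.05.
ΔQ = 120.5242 − 12.5 = 108.0242; wedge = 209 − 75.05 = 133.95.
DWL = ½ × 108.0242 × 133.95 = 7234.92.

7234.92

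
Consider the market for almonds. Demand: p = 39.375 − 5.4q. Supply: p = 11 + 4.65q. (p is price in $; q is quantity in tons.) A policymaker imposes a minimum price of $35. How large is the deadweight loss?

$20.37

Competitive equilibrium: 39.375 − 5.4q = 11 + 4.65q → q* = 2.8234, p* = 24.1287.
At the floor p = 35, quantity demanded = (39.375 − 35)/5.4 = 0.8102.
Sellers' marginal cost at q' = 0.8102: 11 + 4.65·0.8102 = 14.7674.
Δq = 2.8234 − 0.8102 = 2.0132; wedge = 35 − 14.7674 = 20.2326.
Welfare loss = ½ × 2.0132 × 20.2326 = $20.37.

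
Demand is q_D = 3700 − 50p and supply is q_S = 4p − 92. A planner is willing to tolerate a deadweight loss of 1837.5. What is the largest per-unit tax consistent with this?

In inverse form: demand p = 74 − 0.02q, supply p = 23 + 0.25q.
Competitive equilibrium: 74 − 0.02q = 23 + 0.25q → q* = 188.8889, p* = 70.2222.
A tax t gives Δq = t/0.27 and wedge t, so DWL = t²/0.54.
t²/0.54 = 1837.5 → t² = 992.25 → t = 31.5.

31.5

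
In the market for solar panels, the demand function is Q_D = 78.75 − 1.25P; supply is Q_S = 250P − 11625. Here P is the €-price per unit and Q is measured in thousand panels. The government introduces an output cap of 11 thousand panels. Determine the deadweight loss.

In inverse form: demand P = 63 − 0.8Q, supply P = 46.5 + 0.004Q.
Competitive equilibrium: 63 − 0.8Q = 46.5 + 0.004Q → Q* = 20.5224, P* = 46.5821.
At Q = 11: demand price = 63 − 0.8·11 = 54.2; supply price = 46.5 + 0.004·11 = 46.544.
ΔQ = 20.5224 − 11 = 9.5224; wedge = 54.2 − 46.544 = 7.656.
DWL = ½ × 9.5224 × 7.656 = €36.45 thousand.

€36.45 thousand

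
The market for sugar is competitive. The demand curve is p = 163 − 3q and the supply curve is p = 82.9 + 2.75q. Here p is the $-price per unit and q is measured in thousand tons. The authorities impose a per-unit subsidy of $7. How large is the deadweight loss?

$4.26 thousand

Competitive equilibrium: 163 − 3q = 82.9 + 2.75q → q* = 13.9304, p* = 121.2087.
The subsidy lowers effective supply by 7: p = 75.9 + 2.75q.
New quantity: 163 − 3q = 75.9 + 2.75q → q' = 15.1478.
Overproduction Δq = 15.1478 − 13.9304 = 1.2174; wedge = subsidy = 7.
The triangle = ½ × 1.2174 × 7 = $4.26 thousand.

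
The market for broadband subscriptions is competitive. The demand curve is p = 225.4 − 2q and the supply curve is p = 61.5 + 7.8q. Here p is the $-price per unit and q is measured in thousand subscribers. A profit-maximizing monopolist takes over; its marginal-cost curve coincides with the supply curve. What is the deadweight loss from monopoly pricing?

Competitive equilibrium: 225.4 − 2q = 61.5 + 7.8q → q* = 16.7245, p* = 191.951.
Marginal revenue: MR = 225.4 − 4q. Set MR = MC: 225.4 − 4q = 61.5 + 7.8q → q_m = 13.8898.
Price p_m = 225.4 − 2·13.8898 = 197.6204; MC(q_m) = 61.5 + 7.8·13.8898 = 169.8404.
Competitive q* = 16.7245, so Δq = 2.8347; wedge = 197.6204 − 169.8404 = 27.78.
Deadweight loss = ½ × 2.8347 × 27.78 = $39.37 thousand.

$39.37 thousand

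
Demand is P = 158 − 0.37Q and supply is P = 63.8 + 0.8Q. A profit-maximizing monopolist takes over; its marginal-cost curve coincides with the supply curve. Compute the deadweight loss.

218.90

Competitive equilibrium: 158 − 0.37Q = 63.8 + 0.8Q → Q* = 80.5128, P* = 128.2103.
Marginal revenue: MR = 158 − 0.74Q. Set MR = MC: 158 − 0.74Q = 63.8 + 0.8Q → Q_m = 61.1688.
Price P_m = 158 − 0.37·61.1688 = 135.3675; MC(Q_m) = 63.8 + 0.8·61.1688 = 112.735.
Competitive Q* = 80.5128, so ΔQ = 19.344; wedge = 135.3675 − 112.735 = 22.6325.
Welfare loss = ½ × 19.344 × 22.6325 = 218.90.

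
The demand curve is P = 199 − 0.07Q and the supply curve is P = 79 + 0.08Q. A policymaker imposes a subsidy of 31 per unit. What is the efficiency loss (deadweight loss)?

3203.33

Competitive equilibrium: 199 − 0.07Q = 79 + 0.08Q → Q* = 800, P* = 143.
The subsidy lowers effective supply by 31: P = 48 + 0.08Q.
New quantity: 199 − 0.07Q = 48 + 0.08Q → Q' = 1006.6667.
Overproduction ΔQ = 1006.6667 − 800 = 206.6667; wedge = subsidy = 31.
Deadweight loss = ½ × 206.6667 × 31 = 3203.33.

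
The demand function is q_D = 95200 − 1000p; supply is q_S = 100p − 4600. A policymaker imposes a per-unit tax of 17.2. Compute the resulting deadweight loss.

In inverse form: demand p = 95.2 − 0.001q, supply p = 46 + 0.01q.
Competitive equilibrium: 95.2 − 0.001q = 46 + 0.01q → q* = 4472.7273, p* = 90.7273.
With the tax, the buyer price exceeds the seller price by 17.2: (95.2 − 0.001q) − (46 + 0.01q) = 17.2 → q' = 2909.0909.
Δq = 4472.7273 − 2909.0909 = 1563.6364; the wedge equals the tax, 17.2.
Welfare loss = ½ × 1563.6364 × 17.2 = 13447.27.

13447.27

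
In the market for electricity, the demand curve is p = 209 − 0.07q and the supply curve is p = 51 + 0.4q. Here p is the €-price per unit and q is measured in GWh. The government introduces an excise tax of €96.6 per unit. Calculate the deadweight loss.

Competitive equilibrium: 209 − 0.07q = 51 + 0.4q → q* = 336.1702, p* = 185.4681.
With the tax, the buyer price exceeds the seller price by 96.6: (209 − 0.07q) − (51 + 0.4q) = 96.6 → q' = 130.6383.
Δq = 336.1702 − 130.6383 = 205.5319; the wedge equals the tax, 96.6.
DWL = ½ × 205.5319 × 96.6 = €9927.19.

€9927.19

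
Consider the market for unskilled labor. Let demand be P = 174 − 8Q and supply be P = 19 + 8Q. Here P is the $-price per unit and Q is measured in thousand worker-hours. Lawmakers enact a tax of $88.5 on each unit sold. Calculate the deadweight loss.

$244.76 thousand

Competitive equilibrium: 174 − 8Q = 19 + 8Q → Q* = 9.6875, P* = 96.5.
With the tax, the buyer price exceeds the seller price by 88.5: (174 − 8Q) − (19 + 8Q) = 88.5 → Q' = 4.1563.
ΔQ = 9.6875 − 4.1563 = 5.5312; the wedge equals the tax, 88.5.
Welfare loss = ½ × 5.5312 × 88.5 = $244.76 thousand.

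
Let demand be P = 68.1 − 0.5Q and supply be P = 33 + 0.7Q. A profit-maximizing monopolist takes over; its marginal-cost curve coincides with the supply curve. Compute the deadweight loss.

Competitive equilibrium: 68.1 − 0.5Q = 33 + 0.7Q → Q* = 29.25, P* = 53.475.
Marginal revenue: MR = 68.1 − Q. Set MR = MC: 68.1 − Q = 33 + 0.7Q → Q_m = 20.6471.
Price P_m = 68.1 − 0.5·20.6471 = 57.7765; MC(Q_m) = 33 + 0.7·20.6471 = 47.453.
Competitive Q* = 29.25, so ΔQ = 8.6029; wedge = 57.7765 − 47.453 = 10.3235.
Welfare loss = ½ × 8.6029 × 10.3235 = 44.41.

44.41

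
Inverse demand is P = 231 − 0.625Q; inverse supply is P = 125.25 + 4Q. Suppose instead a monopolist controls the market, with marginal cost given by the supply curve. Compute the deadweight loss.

17.13

Competitive equilibrium: 231 − 0.625Q = 125.25 + 4Q → Q* = 22.8649, P* = 216.7095.
Marginal revenue: MR = 231 − 1.25Q. Set MR = MC: 231 − 1.25Q = 125.25 + 4Q → Q_m = 20.1429.
Price P_m = 231 − 0.625·20.1429 = 218.4107; MC(Q_m) = 125.25 + 4·20.1429 = 205.8216.
Competitive Q* = 22.8649, so ΔQ = 2.722; wedge = 218.4107 − 205.8216 = 12.5891.
Welfare loss = ½ × 2.722 × 12.5891 = 17.13.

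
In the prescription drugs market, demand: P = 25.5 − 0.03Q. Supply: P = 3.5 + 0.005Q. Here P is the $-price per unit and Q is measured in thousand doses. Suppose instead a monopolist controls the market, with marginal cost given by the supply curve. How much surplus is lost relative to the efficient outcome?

$1472.87 thousand

Competitive equilibrium: 25.5 − 0.03Q = 3.5 + 0.005Q → Q* = 628.5714, P* = 6.6429.
Marginal revenue: MR = 25.5 − 0.06Q. Set MR = MC: 25.5 − 0.06Q = 3.5 + 0.005Q → Q_m = 338.4615.
Price P_m = 25.5 − 0.03·338.4615 = 15.3462; MC(Q_m) = 3.5 + 0.005·338.4615 = 5.1923.
Competitive Q* = 628.5714, so ΔQ = 290.1099; wedge = 15.3462 − 5.1923 = 10.1539.
Deadweight loss = ½ × 290.1099 × 10.1539 = $1472.87 thousand.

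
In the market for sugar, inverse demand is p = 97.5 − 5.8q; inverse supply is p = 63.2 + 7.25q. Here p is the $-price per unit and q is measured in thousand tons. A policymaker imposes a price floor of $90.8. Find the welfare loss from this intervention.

Competitive equilibrium: 97.5 − 5.8q = 63.2 + 7.25q → q* = 2.6284, p* = 82.2556.
At the floor p = 90.8, quantity demanded = (97.5 − 90.8)/5.8 = 1.1552.
Sellers' marginal cost at q' = 1.1552: 63.2 + 7.25·1.1552 = 71.5752.
Δq = 2.6284 − 1.1552 = 1.4732; wedge = 90.8 − 71.5752 = 19.2248.
The triangle = ½ × 1.4732 × 19.2248 = $14.16 thousand.

$14.16 thousand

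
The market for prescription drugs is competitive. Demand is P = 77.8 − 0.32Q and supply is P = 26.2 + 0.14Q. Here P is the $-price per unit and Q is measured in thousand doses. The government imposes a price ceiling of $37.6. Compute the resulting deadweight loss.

Competitive equilibrium: 77.8 − 0.32Q = 26.2 + 0.14Q → Q* = 112.1739, P* = 41.9043.
At the ceiling P = 37.6, quantity supplied = (37.6 − 26.2)/0.14 = 81.4286.
Willingness to pay at Q' = 81.4286: 77.8 − 0.32·81.4286 = 51.7428.
ΔQ = 112.1739 − 81.4286 = 30.7453; wedge = 51.7428 − 37.6 = 14.1428.
Welfare loss = ½ × 30.7453 × 14.1428 = $217.41 thousand.

$217.41 thousand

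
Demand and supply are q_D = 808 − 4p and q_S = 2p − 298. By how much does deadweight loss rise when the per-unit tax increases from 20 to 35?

In inverse form: demand p = 202 − 0.25q, supply p = 149 + 0.5q.
Competitive equilibrium: 202 − 0.25q = 149 + 0.5q → q* = 70.6667, p* = 184.3333.
For a per-unit tax t: Δq = t/0.75, so DWL = ½·t·(t/0.75) = t²/1.5.
At t = 20: DWL = 266.667. At t = 35: DWL = 816.667.
Increase = 816.667 − 266.667 = 550.

550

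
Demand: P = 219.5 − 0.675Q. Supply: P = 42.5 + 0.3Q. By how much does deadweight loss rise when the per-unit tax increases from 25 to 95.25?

4332.08

Competitive equilibrium: 219.5 − 0.675Q = 42.5 + 0.3Q → Q* = 181.5385, P* = 96.9615.
For a per-unit tax t: ΔQ = t/0.975, so DWL = ½·t·(t/0.975) = t²/1.95.
At t = 25: DWL = 320.513. At t = 95.25: DWL = 4652.596.
Increase = 4652.596 − 320.513 = 4332.08.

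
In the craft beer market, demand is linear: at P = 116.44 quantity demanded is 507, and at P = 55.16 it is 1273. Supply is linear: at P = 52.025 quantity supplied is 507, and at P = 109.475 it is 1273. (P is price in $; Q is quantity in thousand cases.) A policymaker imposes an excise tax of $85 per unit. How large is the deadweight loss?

Demand slope = (55.16 − 116.44)/(1273 − 507) = −0.08, so P = 157 − 0.08Q.
Supply slope = (109.475 − 52.025)/(1273 − 507) = 0.075, so P = 14 + 0.075Q.
Competitive equilibrium: 157 − 0.08Q = 14 + 0.075Q → Q* = 922.5806, P* = 83.1935.
With the tax, the buyer price exceeds the seller price by 85: (157 − 0.08Q) − (14 + 0.075Q) = 85 → Q' = 374.1935.
ΔQ = 922.5806 − 374.1935 = 548.3871; the wedge equals the tax, 85.
Deadweight loss = ½ × 548.3871 × 85 = $23306.45 thousand.

$23306.45 thousand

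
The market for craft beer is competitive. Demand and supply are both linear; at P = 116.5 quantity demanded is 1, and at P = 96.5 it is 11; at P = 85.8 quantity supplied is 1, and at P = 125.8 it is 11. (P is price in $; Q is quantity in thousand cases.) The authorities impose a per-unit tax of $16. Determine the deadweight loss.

$21.33 thousand

Demand slope = (96.5 − 116.5)/(11 − 1) = −2, so P = 118.5 − 2Q.
Supply slope = (125.8 − 85.8)/(11 − 1) = 4, so P = 81.8 + 4Q.
Competitive equilibrium: 118.5 − 2Q = 81.8 + 4Q → Q* = 6.1167, P* = 106.2667.
With the tax, the buyer price exceeds the seller price by 16: (118.5 − 2Q) − (81.8 + 4Q) = 16 → Q' = 3.45.
ΔQ = 6.1167 − 3.45 = 2.6667; the wedge equals the tax, 16.
Welfare loss = ½ × 2.6667 × 16 = $21.33 thousand.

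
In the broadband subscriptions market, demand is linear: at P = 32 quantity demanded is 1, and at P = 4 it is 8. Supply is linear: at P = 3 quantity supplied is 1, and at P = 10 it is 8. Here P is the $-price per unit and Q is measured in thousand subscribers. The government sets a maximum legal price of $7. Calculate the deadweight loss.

$8.10 thousand

Demand slope = (4 − 32)/(8 − 1) = −4, so P = 36 − 4Q.
Supply slope = (10 − 3)/(8 − 1) = 1, so P = 2 + Q.
Competitive equilibrium: 36 − 4Q = 2 + Q → Q* = 6.8, P* = 8.8.
At the ceiling P = 7, quantity supplied = (7 − 2)/1 = 5.
Willingness to pay at Q' = 5: 36 − 4·5 = 16.
ΔQ = 6.8 − 5 = 1.8; wedge = 16 − 7 = 9.
DWL = ½ × 1.8 × 9 = $8.10 thousand.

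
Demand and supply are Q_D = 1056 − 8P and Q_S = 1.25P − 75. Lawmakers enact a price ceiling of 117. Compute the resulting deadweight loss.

In inverse form: demand P = 132 − 0.125Q, supply P = 60 + 0.8Q.
Competitive equilibrium: 132 − 0.125Q = 60 + 0.8Q → Q* = 77.8378, P* = 122.2703.
At the ceiling P = 117, quantity supplied = (117 − 60)/0.8 = 71.25.
Willingness to pay at Q' = 71.25: 132 − 0.125·71.25 = 123.0938.
ΔQ = 77.8378 − 71.25 = 6.5878; wedge = 123.0938 − 117 = 6.0938.
The triangle = ½ × 6.5878 × 6.0938 = 20.07.

20.07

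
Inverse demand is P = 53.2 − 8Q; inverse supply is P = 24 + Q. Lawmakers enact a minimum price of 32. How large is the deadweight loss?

Competitive equilibrium: 53.2 − 8Q = 24 + Q → Q* = 3.2444, P* = 27.2444.
At the floor P = 32, quantity demanded = (53.2 − 32)/8 = 2.65.
Sellers' marginal cost at Q' = 2.65: 24 + 1·2.65 = 26.65.
ΔQ = 3.2444 − 2.65 = 0.5944; wedge = 32 − 26.65 = 5.35.
Deadweight loss = ½ × 0.5944 × 5.35 = 1.59.

1.59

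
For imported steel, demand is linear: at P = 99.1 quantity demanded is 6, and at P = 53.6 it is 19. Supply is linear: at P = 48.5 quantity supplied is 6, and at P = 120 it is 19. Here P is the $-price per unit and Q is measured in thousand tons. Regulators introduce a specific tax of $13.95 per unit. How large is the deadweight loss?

Demand slope = (53.6 − 99.1)/(19 − 6) = −3.5, so P = 120.1 − 3.5Q.
Supply slope = (120 − 48.5)/(19 − 6) = 5.5, so P = 15.5 + 5.5Q.
Competitive equilibrium: 120.1 − 3.5Q = 15.5 + 5.5Q → Q* = 11.6222, P* = 79.4222.
With the tax, the buyer price exceeds the seller price by 13.95: (120.1 − 3.5Q) − (15.5 + 5.5Q) = 13.95 → Q' = 10.0722.
ΔQ = 11.6222 − 10.0722 = 1.55; the wedge equals the tax, 13.95.
Deadweight loss = ½ × 1.55 × 13.95 = $10.81 thousand.

$10.81 thousand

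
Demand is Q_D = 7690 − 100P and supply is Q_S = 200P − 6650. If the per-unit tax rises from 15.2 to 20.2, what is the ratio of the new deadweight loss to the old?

In inverse form: demand P = 76.9 − 0.01Q, supply P = 33.25 + 0.005Q.
Competitive equilibrium: 76.9 − 0.01Q = 33.25 + 0.005Q → Q* = 2910, P* = 47.8.
For a per-unit tax t: ΔQ = t/0.015, so DWL = ½·t·(t/0.015) = t²/0.03.
At t = 15.2: DWL = 7701.333. At t = 20.2: DWL = 13601.333.
Ratio = (20.2/15.2)² = 1.766.

1.766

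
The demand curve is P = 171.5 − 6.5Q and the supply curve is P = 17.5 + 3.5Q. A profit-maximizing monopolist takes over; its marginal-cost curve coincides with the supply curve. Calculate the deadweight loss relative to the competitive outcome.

184.02

Competitive equilibrium: 171.5 − 6.5Q = 17.5 + 3.5Q → Q* = 15.4, P* = 71.4.
Marginal revenue: MR = 171.5 − 13Q. Set MR = MC: 171.5 − 13Q = 17.5 + 3.5Q → Q_m = 9.3333.
Price P_m = 171.5 − 6.5·9.3333 = 110.8336; MC(Q_m) = 17.5 + 3.5·9.3333 = 50.1666.
Competitive Q* = 15.4, so ΔQ = 6.0667; wedge = 110.8336 − 50.1666 = 60.667.
DWL = ½ × 6.0667 × 60.667 = 184.02.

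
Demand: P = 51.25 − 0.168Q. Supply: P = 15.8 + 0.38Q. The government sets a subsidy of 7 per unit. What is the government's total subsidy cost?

Competitive equilibrium: 51.25 − 0.168Q = 15.8 + 0.38Q → Q* = 64.6898, P* = 40.3821.
The subsidy lowers effective supply by 7: P = 8.8 + 0.38Q.
New quantity: 51.25 − 0.168Q = 8.8 + 0.38Q → Q' = 77.4635.
Total subsidy cost = 7 × 77.4635 = 542.24.

542.24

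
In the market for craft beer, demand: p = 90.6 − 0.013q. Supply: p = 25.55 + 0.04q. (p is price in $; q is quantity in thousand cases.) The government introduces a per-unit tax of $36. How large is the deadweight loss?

$12226.42 thousand

Competitive equilibrium: 90.6 − 0.013q = 25.55 + 0.04q → q* = 1227.3585, p* = 74.6443.
With the tax, the buyer price exceeds the seller price by 36: (90.6 − 0.013q) − (25.55 + 0.04q) = 36 → q' = 548.1132.
Δq = 1227.3585 − 548.1132 = 679.2453; the wedge equals the tax, 36.
The triangle = ½ × 679.2453 × 36 = $12226.42 thousand.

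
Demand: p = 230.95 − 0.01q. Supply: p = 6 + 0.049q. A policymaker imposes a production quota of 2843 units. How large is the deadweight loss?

Competitive equilibrium: 230.95 − 0.01q = 6 + 0.049q → q* = 3812.7119, p* = 192.8229.
At q = 2843: demand price = 230.95 − 0.01·2843 = 202.52; supply price = 6 + 0.049·2843 = 145.307.
Δq = 3812.7119 − 2843 = 969.7119; wedge = 202.52 − 145.307 = 57.213.
Deadweight loss = ½ × 969.7119 × 57.213 = 27740.06.

27740.06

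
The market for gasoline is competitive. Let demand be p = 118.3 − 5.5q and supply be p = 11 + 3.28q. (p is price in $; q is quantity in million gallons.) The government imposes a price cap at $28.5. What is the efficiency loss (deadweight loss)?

Competitive equilibrium: 118.3 − 5.5q = 11 + 3.28q → q* = 12.221, p* = 51.0847.
At the ceiling p = 28.5, quantity supplied = (28.5 − 11)/3.28 = 5.3354.
Willingness to pay at q' = 5.3354: 118.3 − 5.5·5.3354 = 88.9553.
Δq = 12.221 − 5.3354 = 6.8856; wedge = 88.9553 − 28.5 = 60.4553.
The triangle = ½ × 6.8856 × 60.4553 = $208.14 million.

$208.14 million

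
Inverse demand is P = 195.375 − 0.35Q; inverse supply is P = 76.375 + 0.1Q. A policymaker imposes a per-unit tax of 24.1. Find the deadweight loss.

Competitive equilibrium: 195.375 − 0.35Q = 76.375 + 0.1Q → Q* = 264.4444, P* = 102.8194.
With the tax, the buyer price exceeds the seller price by 24.1: (195.375 − 0.35Q) − (76.375 + 0.1Q) = 24.1 → Q' = 210.8889.
ΔQ = 264.4444 − 210.8889 = 53.5555; the wedge equals the tax, 24.1.
Deadweight loss = ½ × 53.5555 × 24.1 = 645.34.

645.34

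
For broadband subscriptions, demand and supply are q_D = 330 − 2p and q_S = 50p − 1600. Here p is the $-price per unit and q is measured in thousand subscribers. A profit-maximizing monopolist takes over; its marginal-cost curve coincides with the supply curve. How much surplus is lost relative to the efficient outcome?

In inverse form: demand p = 165 − 0.5q, supply p = 32 + 0.02q.
Competitive equilibrium: 165 − 0.5q = 32 + 0.02q → q* = 255.7692, p* = 37.1154.
Marginal revenue: MR = 165 − q. Set MR = MC: 165 − q = 32 + 0.02q → q_m = 130.3922.
Price p_m = 165 − 0.5·130.3922 = 99.8039; MC(q_m) = 32 + 0.02·130.3922 = 34.6078.
Competitive q* = 255.7692, so Δq = 125.377; wedge = 99.8039 − 34.6078 = 65.1961.
The triangle = ½ × 125.377 × 65.1961 = $4087.05 thousand.

$4087.05 thousand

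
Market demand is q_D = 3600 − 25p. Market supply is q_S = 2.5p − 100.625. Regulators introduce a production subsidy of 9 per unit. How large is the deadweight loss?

92.05

In inverse form: demand p = 144 − 0.04q, supply p = 40.25 + 0.4q.
Competitive equilibrium: 144 − 0.04q = 40.25 + 0.4q → q* = 235.7955, p* = 134.5682.
The subsidy lowers effective supply by 9: p = 31.25 + 0.4q.
New quantity: 144 − 0.04q = 31.25 + 0.4q → q' = 256.25.
Overproduction Δq = 256.25 − 235.7955 = 20.4545; wedge = subsidy = 9.
DWL = ½ × 20.4545 × 9 = 92.05.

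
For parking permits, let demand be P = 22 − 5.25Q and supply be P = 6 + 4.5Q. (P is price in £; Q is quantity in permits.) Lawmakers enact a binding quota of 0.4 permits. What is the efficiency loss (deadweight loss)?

£7.51

Competitive equilibrium: 22 − 5.25Q = 6 + 4.5Q → Q* = 1.641, P* = 13.3846.
At Q = 0.4: demand price = 22 − 5.25·0.4 = 19.9; supply price = 6 + 4.5·0.4 = 7.8.
ΔQ = 1.641 − 0.4 = 1.241; wedge = 19.9 − 7.8 = 12.1.
Welfare loss = ½ × 1.241 × 12.1 = £7.51.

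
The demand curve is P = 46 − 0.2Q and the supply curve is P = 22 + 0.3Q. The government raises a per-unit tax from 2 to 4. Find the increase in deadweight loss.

12

Competitive equilibrium: 46 − 0.2Q = 22 + 0.3Q → Q* = 48, P* = 36.4.
For a per-unit tax t: ΔQ = t/0.5, so DWL = ½·t·(t/0.5) = t²/1.
At t = 2: DWL = 4. At t = 4: DWL = 16.
Increase = 16 − 4 = 12.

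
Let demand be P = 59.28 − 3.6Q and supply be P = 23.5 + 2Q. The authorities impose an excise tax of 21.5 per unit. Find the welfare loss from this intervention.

Competitive equilibrium: 59.28 − 3.6Q = 23.5 + 2Q → Q* = 6.3893, P* = 36.2786.
With the tax, the buyer price exceeds the seller price by 21.5: (59.28 − 3.6Q) − (23.5 + 2Q) = 21.5 → Q' = 2.55.
ΔQ = 6.3893 − 2.55 = 3.8393; the wedge equals the tax, 21.5.
DWL = ½ × 3.8393 × 21.5 = 41.27.

41.27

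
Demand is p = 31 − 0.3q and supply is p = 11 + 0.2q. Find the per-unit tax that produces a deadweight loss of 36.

Competitive equilibrium: 31 − 0.3q = 11 + 0.2q → q* = 40, p* = 19.
A tax t gives Δq = t/0.5 and wedge t, so DWL = t²/1.
t²/1 = 36 → t² = 36 → t = 6.

6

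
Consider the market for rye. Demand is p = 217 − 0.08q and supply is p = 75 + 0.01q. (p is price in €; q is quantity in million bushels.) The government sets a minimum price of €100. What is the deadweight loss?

€598 million

Competitive equilibrium: 217 − 0.08q = 75 + 0.01q → q* = 1577.7778, p* = 90.7778.
At the floor p = 100, quantity demanded = (217 − 100)/0.08 = 1462.5.
Sellers' marginal cost at q' = 1462.5: 75 + 0.01·1462.5 = 89.625.
Δq = 1577.7778 − 1462.5 = 115.2778; wedge = 100 − 89.625 = 10.375.
The triangle = ½ × 115.2778 × 10.375 = €598 million.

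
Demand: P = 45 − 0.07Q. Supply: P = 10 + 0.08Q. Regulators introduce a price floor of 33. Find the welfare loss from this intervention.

Competitive equilibrium: 45 − 0.07Q = 10 + 0.08Q → Q* = 233.3333, P* = 28.6667.
At the floor P = 33, quantity demanded = (45 − 33)/0.07 = 171.4286.
Sellers' marginal cost at Q' = 171.4286: 10 + 0.08·171.4286 = 23.7143.
ΔQ = 233.3333 − 171.4286 = 61.9047; wedge = 33 − 23.7143 = 9.2857.
The triangle = ½ × 61.9047 × 9.2857 = 287.41.

287.41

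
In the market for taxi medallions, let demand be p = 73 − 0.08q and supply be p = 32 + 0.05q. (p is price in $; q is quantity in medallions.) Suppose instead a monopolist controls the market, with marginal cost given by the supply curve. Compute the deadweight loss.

$938.29

Competitive equilibrium: 73 − 0.08q = 32 + 0.05q → q* = 315.3846, p* = 47.7692.
Marginal revenue: MR = 73 − 0.16q. Set MR = MC: 73 − 0.16q = 32 + 0.05q → q_m = 195.2381.
Price p_m = 73 − 0.08·195.2381 = 57.381; MC(q_m) = 32 + 0.05·195.2381 = 41.7619.
Competitive q* = 315.3846, so Δq = 120.1465; wedge = 57.381 − 41.7619 = 15.6191.
Deadweight loss = ½ × 120.1465 × 15.6191 = $938.29.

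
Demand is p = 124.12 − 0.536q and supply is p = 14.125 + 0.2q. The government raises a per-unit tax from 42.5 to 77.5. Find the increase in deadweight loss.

2853.26

Competitive equilibrium: 124.12 − 0.536q = 14.125 + 0.2q → q* = 149.4497, p* = 44.0149.
For a per-unit tax t: Δq = t/0.736, so DWL = ½·t·(t/0.736) = t²/1.472.
At t = 42.5: DWL = 1227.072. At t = 77.5: DWL = 4080.333.
Increase = 4080.333 − 1227.072 = 2853.26.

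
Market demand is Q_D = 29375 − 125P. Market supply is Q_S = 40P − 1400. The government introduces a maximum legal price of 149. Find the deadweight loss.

In inverse form: demand P = 235 − 0.008Q, supply P = 35 + 0.025Q.
Competitive equilibrium: 235 − 0.008Q = 35 + 0.025Q → Q* = 6060.6061, P* = 186.5152.
At the ceiling P = 149, quantity supplied = (149 − 35)/0.025 = 4560.
Willingness to pay at Q' = 4560: 235 − 0.008·4560 = 198.52.
ΔQ = 6060.6061 − 4560 = 1500.6061; wedge = 198.52 − 149 = 49.52.
DWL = ½ × 1500.6061 × 49.52 = 37155.01.

37155.01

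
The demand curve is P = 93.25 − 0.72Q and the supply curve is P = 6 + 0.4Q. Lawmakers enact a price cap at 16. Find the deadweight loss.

1567.22

Competitive equilibrium: 93.25 − 0.72Q = 6 + 0.4Q → Q* = 77.9018, P* = 37.1607.
At the ceiling P = 16, quantity supplied = (16 − 6)/0.4 = 25.
Willingness to pay at Q' = 25: 93.25 − 0.72·25 = 75.25.
ΔQ = 77.9018 − 25 = 52.9018; wedge = 75.25 − 16 = 59.25.
The triangle = ½ × 52.9018 × 59.25 = 1567.22.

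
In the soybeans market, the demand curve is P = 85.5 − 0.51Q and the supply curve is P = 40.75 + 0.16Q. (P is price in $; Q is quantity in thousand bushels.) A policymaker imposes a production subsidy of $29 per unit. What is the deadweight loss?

$627.61 thousand

Competitive equilibrium: 85.5 − 0.51Q = 40.75 + 0.16Q → Q* = 66.791, P* = 51.4366.
The subsidy lowers effective supply by 29: P = 11.75 + 0.16Q.
New quantity: 85.5 − 0.51Q = 11.75 + 0.16Q → Q' = 110.0746.
Overproduction ΔQ = 110.0746 − 66.791 = 43.2836; wedge = subsidy = 29.
DWL = ½ × 43.2836 × 29 = $627.61 thousand.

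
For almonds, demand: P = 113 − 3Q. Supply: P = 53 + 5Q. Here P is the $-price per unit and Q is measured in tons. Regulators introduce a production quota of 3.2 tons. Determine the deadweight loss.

$73.96

Competitive equilibrium: 113 − 3Q = 53 + 5Q → Q* = 7.5, P* = 90.5.
At Q = 3.2: demand price = 113 − 3·3.2 = 103.4; supply price = 53 + 5·3.2 = 69.
ΔQ = 7.5 − 3.2 = 4.3; wedge = 103.4 − 69 = 34.4.
DWL = ½ × 4.3 × 34.4 = $73.96.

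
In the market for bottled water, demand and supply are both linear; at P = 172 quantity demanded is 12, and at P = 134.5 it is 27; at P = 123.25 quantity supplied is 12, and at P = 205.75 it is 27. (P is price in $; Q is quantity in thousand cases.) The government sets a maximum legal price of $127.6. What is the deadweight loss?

Demand slope = (134.5 − 172)/(27 − 12) = −2.5, so P = 202 − 2.5Q.
Supply slope = (205.75 − 123.25)/(27 − 12) = 5.5, so P = 57.25 + 5.5Q.
Competitive equilibrium: 202 − 2.5Q = 57.25 + 5.5Q → Q* = 18.0938, P* = 156.7656.
At the ceiling P = 127.6, quantity supplied = (127.6 − 57.25)/5.5 = 12.7909.
Willingness to pay at Q' = 12.7909: 202 − 2.5·12.7909 = 170.0228.
ΔQ = 18.0938 − 12.7909 = 5.3029; wedge = 170.0228 − 127.6 = 42.4228.
The triangle = ½ × 5.3029 × 42.4228 = $112.48 thousand.

$112.48 thousand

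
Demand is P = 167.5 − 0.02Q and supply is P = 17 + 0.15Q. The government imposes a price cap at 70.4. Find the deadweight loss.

Competitive equilibrium: 167.5 − 0.02Q = 17 + 0.15Q → Q* = 885.2941, P* = 149.7941.
At the ceiling P = 70.4, quantity supplied = (70.4 − 17)/0.15 = 356.
Willingness to pay at Q' = 356: 167.5 − 0.02·356 = 160.38.
ΔQ = 885.2941 − 356 = 529.2941; wedge = 160.38 − 70.4 = 89.98.
Deadweight loss = ½ × 529.2941 × 89.98 = 23812.94.

23812.94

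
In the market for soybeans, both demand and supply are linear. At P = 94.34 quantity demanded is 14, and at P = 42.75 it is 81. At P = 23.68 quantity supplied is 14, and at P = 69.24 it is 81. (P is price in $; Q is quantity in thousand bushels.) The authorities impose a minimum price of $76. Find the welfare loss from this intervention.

$449.97 thousand

Demand slope = (42.75 − 94.34)/(81 − 14) = −0.77, so P = 105.12 − 0.77Q.
Supply slope = (69.24 − 23.68)/(81 − 14) = 0.68, so P = 14.16 + 0.68Q.
Competitive equilibrium: 105.12 − 0.77Q = 14.16 + 0.68Q → Q* = 62.731, P* = 56.8171.
At the floor P = 76, quantity demanded = (105.12 − 76)/0.77 = 37.8182.
Sellers' marginal cost at Q' = 37.8182: 14.16 + 0.68·37.8182 = 39.8764.
ΔQ = 62.731 − 37.8182 = 24.9128; wedge = 76 − 39.8764 = 36.1236.
Deadweight loss = ½ × 24.9128 × 36.1236 = $449.97 thousand.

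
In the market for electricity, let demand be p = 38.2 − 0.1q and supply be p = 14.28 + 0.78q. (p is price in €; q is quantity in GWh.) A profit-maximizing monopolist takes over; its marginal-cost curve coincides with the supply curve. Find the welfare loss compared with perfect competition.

Competitive equilibrium: 38.2 − 0.1q = 14.28 + 0.78q → q* = 27.1818, p* = 35.4818.
Marginal revenue: MR = 38.2 − 0.2q. Set MR = MC: 38.2 − 0.2q = 14.28 + 0.78q → q_m = 24.4082.
Price p_m = 38.2 − 0.1·24.4082 = 35.7592; MC(q_m) = 14.28 + 0.78·24.4082 = 33.3184.
Competitive q* = 27.1818, so Δq = 2.7736; wedge = 35.7592 − 33.3184 = 2.4408.
The triangle = ½ × 2.7736 × 2.4408 = €3.38.

€3.38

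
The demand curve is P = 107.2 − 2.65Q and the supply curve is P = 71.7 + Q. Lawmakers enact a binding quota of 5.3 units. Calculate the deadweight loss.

35.75

Competitive equilibrium: 107.2 − 2.65Q = 71.7 + Q → Q* = 9.726, P* = 81.426.
At Q = 5.3: demand price = 107.2 − 2.65·5.3 = 93.155; supply price = 71.7 + 1·5.3 = 77.
ΔQ = 9.726 − 5.3 = 4.426; wedge = 93.155 − 77 = 16.155.
DWL = ½ × 4.426 × 16.155 = 35.75.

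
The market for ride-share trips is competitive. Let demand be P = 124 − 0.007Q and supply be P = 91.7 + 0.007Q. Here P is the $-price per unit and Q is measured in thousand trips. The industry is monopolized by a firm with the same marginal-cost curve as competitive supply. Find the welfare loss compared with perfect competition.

Competitive equilibrium: 124 − 0.007Q = 91.7 + 0.007Q → Q* = 2307.14286, P* = 107.85.
Marginal revenue: MR = 124 − 0.014Q. Set MR = MC: 124 − 0.014Q = 91.7 + 0.007Q → Q_m = 1538.09524.
Price P_m = 124 − 0.007·1538.09524 = 113.23333; MC(Q_m) = 91.7 + 0.007·1538.09524 = 102.46667.
Competitive Q* = 2307.14286, so ΔQ = 769.04762; wedge = 113.23333 − 102.46667 = 10.76666.
The triangle = ½ × 769.04762 × 10.76666 = $4140.04 thousand.

$4140.04 thousand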